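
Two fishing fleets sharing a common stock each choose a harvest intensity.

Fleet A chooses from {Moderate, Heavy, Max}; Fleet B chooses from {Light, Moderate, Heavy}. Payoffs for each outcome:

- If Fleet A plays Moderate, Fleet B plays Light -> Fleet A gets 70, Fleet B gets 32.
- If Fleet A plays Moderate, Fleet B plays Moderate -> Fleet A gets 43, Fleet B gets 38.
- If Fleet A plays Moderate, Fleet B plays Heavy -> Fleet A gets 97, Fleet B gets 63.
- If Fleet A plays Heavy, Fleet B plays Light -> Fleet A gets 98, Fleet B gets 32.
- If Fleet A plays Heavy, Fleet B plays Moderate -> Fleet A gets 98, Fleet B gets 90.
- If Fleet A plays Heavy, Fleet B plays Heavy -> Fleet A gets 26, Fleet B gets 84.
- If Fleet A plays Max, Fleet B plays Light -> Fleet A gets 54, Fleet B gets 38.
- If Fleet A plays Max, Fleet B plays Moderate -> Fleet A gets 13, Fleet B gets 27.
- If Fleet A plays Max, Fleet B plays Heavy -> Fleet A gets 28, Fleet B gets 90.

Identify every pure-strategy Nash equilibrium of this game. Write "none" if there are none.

Mark each player's best response to every combination of opponents' strategies; a profile where every player is best-responding is a pure Nash equilibrium.
Fleet A against Light: payoffs 70, 98, 54 → best response Heavy.
Fleet A against Moderate: payoffs 43, 98, 13 → best response Heavy.
Fleet A against Heavy: payoffs 97, 26, 28 → best response Moderate.
Fleet B against Moderate: payoffs 32, 38, 63 → best response Heavy.
Fleet B against Heavy: payoffs 32, 90, 84 → best response Moderate.
Fleet B against Max: payoffs 38, 27, 90 → best response Heavy.
Mutual best responses: (Moderate, Heavy); (Heavy, Moderate).

Pure-strategy Nash equilibria: (Moderate, Heavy), (Heavy, Moderate)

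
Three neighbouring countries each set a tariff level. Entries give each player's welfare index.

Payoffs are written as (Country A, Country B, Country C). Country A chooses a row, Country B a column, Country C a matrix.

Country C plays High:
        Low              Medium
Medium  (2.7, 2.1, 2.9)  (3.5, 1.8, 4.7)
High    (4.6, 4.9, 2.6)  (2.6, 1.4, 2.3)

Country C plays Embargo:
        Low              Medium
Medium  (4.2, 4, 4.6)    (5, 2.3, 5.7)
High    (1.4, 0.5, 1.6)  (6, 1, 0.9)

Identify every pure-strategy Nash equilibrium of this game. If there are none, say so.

Country A against (Low, High): payoffs 2.7, 4.6 → best response High.
Country A against (Low, Embargo): payoffs 4.2, 1.4 → best response Medium.
Country A against (Medium, High): payoffs 3.5, 2.6 → best response Medium.
Country A against (Medium, Embargo): payoffs 5, 6 → best response High.
Country B against (Medium, High): payoffs 2.1, 1.8 → best response Low.
Country B against (Medium, Embargo): payoffs 4, 2.3 → best response Low.
Country B against (High, High): payoffs 4.9, 1.4 → best response Low.
Country B against (High, Embargo): payoffs 0.5, 1 → best response Medium.
Country C against (Medium, Low): payoffs 2.9, 4.6 → best response Embargo.
Country C against (Medium, Medium): payoffs 4.7, 5.7 → best response Embargo.
Country C against (High, Low): payoffs 2.6, 1.6 → best response High.
Country C against (High, Medium): payoffs 2.3, 0.9 → best response High.
Mutual best responses: (Medium, Low, Embargo); (High, Low, High).

The pure Nash equilibria are (Medium, Low, Embargo), (High, Low, High).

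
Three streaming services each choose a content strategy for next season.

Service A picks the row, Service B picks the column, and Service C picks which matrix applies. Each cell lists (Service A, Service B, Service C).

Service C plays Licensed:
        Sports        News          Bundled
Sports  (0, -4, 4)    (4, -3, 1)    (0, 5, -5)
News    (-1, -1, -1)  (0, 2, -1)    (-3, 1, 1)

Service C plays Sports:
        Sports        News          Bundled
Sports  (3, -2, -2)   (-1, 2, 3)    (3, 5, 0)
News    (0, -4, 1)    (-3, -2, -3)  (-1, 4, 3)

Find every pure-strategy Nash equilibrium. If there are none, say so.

(Sports, Sports, Licensed): Service B can switch to News (-4 → -3). Not NE.
(Sports, Sports, Sports): Service B can switch to News (-2 → 2). Not NE.
(Sports, News, Licensed): Service B can switch to Bundled (-3 → 5). Not NE.
(Sports, News, Sports): Service B can switch to Bundled (2 → 5). Not NE.
(Sports, Bundled, Licensed): Service C can switch to Sports (-5 → 0). Not NE.
(Sports, Bundled, Sports): Service A gets 3, best alternative -1; Service B gets 5, best alternative 2; Service C gets 0, best alternative -5. No profitable deviation — NE.
(News, Sports, Licensed): Service A can switch to Sports (-1 → 0). Not NE.
(News, Sports, Sports): Service A can switch to Sports (0 → 3). Not NE.
(News, News, Licensed): Service A can switch to Sports (0 → 4). Not NE.
(The remaining 3 profiles each have a profitable deviation by the same check.)

(Sports, Bundled, Sports)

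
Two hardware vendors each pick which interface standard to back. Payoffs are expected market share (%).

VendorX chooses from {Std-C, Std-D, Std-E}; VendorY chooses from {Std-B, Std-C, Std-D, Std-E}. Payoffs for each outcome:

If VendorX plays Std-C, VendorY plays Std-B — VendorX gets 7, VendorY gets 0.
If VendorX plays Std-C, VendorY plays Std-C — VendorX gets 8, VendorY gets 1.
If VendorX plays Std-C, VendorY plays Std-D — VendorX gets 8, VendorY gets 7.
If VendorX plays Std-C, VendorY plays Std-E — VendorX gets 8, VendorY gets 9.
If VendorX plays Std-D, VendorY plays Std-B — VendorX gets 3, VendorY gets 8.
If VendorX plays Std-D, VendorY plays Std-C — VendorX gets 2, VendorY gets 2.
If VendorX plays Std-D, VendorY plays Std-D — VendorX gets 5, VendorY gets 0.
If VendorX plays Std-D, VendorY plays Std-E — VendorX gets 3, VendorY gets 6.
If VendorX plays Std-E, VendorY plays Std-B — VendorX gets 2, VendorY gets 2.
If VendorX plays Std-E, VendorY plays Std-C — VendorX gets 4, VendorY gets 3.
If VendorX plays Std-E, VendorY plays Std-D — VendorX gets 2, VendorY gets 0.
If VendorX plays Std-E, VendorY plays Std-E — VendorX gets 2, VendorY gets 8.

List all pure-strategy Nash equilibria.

The unique pure-strategy Nash equilibrium is (Std-C, Std-E).

Mark each player's best response to every combination of opponents' strategies; a profile where every player is best-responding is a pure Nash equilibrium.
VendorX against Std-B: payoffs 7, 3, 2 → best response Std-C.
VendorX against Std-C: payoffs 8, 2, 4 → best response Std-C.
VendorX against Std-D: payoffs 8, 5, 2 → best response Std-C.
VendorX against Std-E: payoffs 8, 3, 2 → best response Std-C.
VendorY against Std-C: payoffs 0, 1, 7, 9 → best response Std-E.
VendorY against Std-D: payoffs 8, 2, 0, 6 → best response Std-B.
VendorY against Std-E: payoffs 2, 3, 0, 8 → best response Std-E.
Mutual best responses: (Std-C, Std-E).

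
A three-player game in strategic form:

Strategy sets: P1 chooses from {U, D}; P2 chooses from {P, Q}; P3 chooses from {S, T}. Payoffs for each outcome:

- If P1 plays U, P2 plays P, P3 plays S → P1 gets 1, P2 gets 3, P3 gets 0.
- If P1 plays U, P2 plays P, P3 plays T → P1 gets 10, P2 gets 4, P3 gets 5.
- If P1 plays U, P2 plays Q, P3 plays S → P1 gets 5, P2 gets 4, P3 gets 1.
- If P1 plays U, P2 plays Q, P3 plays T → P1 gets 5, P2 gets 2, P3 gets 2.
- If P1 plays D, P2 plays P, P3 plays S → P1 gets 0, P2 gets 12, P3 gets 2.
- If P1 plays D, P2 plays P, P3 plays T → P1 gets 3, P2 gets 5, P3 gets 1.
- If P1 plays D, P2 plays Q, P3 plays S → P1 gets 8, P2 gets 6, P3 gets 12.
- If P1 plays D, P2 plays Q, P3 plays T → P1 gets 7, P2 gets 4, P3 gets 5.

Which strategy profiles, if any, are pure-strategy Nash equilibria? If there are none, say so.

(U, P, T)

For each player, find the best response to each opponent profile; mutual best responses are the pure NE.
P1 against (P, S): payoffs 1, 0 → best response U.
P1 against (P, T): payoffs 10, 3 → best response U.
P1 against (Q, S): payoffs 5, 8 → best response D.
P1 against (Q, T): payoffs 5, 7 → best response D.
P2 against (U, S): payoffs 3, 4 → best response Q.
P2 against (U, T): payoffs 4, 2 → best response P.
P2 against (D, S): payoffs 12, 6 → best response P.
P2 against (D, T): payoffs 5, 4 → best response P.
P3 against (U, P): payoffs 0, 5 → best response T.
P3 against (U, Q): payoffs 1, 2 → best response T.
P3 against (D, P): payoffs 2, 1 → best response S.
P3 against (D, Q): payoffs 12, 5 → best response S.
Mutual best responses: (U, P, T).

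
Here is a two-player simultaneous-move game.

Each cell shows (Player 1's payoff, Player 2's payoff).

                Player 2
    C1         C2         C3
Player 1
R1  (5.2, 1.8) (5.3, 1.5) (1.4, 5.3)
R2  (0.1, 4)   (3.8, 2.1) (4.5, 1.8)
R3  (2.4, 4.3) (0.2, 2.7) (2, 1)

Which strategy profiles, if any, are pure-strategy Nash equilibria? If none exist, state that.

none

Player 1 against C1: payoffs 5.2, 0.1, 2.4 → best response R1.
Player 1 against C2: payoffs 5.3, 3.8, 0.2 → best response R1.
Player 1 against C3: payoffs 1.4, 4.5, 2 → best response R2.
Player 2 against R1: payoffs 1.8, 1.5, 5.3 → best response C3.
Player 2 against R2: payoffs 4, 2.1, 1.8 → best response C1.
Player 2 against R3: payoffs 4.3, 2.7, 1 → best response C1.
No profile is a mutual best response for all players.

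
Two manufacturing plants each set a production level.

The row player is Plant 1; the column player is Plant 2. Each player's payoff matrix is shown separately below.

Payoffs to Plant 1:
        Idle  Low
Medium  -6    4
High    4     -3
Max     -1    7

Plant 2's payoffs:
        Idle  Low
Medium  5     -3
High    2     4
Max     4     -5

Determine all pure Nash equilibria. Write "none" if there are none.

No pure-strategy Nash equilibrium.

For each player, find the best response to each opponent profile; mutual best responses are the pure NE.
Plant 1 against Idle: payoffs -6, 4, -1 → best response High.
Plant 1 against Low: payoffs 4, -3, 7 → best response Max.
Plant 2 against Medium: payoffs 5, -3 → best response Idle.
Plant 2 against High: payoffs 2, 4 → best response Low.
Plant 2 against Max: payoffs 4, -5 → best response Idle.
No profile is a mutual best response for all players.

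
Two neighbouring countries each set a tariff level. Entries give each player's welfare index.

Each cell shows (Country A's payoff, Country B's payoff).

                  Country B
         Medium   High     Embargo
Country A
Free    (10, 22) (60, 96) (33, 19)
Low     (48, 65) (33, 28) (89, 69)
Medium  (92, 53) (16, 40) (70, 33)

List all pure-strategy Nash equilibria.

(Free, Medium): Country A can switch to Low (10 → 48). Not NE.
(Free, High): Country A gets 60, best alternative 33; Country B gets 96, best alternative 22. No profitable deviation — NE.
(Free, Embargo): Country A can switch to Low (33 → 89). Not NE.
(Low, Medium): Country A can switch to Medium (48 → 92). Not NE.
(Low, High): Country A can switch to Free (33 → 60). Not NE.
(Low, Embargo): Country A gets 89, best alternative 70; Country B gets 69, best alternative 65. No profitable deviation — NE.
(Medium, Medium): Country A gets 92, best alternative 48; Country B gets 53, best alternative 40. No profitable deviation — NE.
(Medium, High): Country A can switch to Free (16 → 60). Not NE.
(Medium, Embargo): Country A can switch to Low (70 → 89). Not NE.

(Free, High); (Low, Embargo); (Medium, Medium)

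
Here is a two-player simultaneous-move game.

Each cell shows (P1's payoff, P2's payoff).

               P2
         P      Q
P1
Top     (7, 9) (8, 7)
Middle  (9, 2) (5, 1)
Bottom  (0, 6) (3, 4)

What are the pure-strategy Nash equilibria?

The unique pure-strategy Nash equilibrium is (Middle, P).

P1 against P: payoffs 7, 9, 0 → best response Middle.
P1 against Q: payoffs 8, 5, 3 → best response Top.
P2 against Top: payoffs 9, 7 → best response P.
P2 against Middle: payoffs 2, 1 → best response P.
P2 against Bottom: payoffs 6, 4 → best response P.
Mutual best responses: (Middle, P).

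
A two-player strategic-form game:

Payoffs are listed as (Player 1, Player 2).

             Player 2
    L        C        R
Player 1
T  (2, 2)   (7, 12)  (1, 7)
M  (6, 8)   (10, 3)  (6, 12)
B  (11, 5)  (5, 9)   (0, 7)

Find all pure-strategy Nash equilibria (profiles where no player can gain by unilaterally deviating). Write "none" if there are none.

(T, L): Player 1 can switch to M (2 → 6). Not NE.
(T, C): Player 1 can switch to M (7 → 10). Not NE.
(T, R): Player 1 can switch to M (1 → 6). Not NE.
(M, L): Player 1 can switch to B (6 → 11). Not NE.
(M, C): Player 2 can switch to L (3 → 8). Not NE.
(M, R): Player 1 gets 6, best alternative 1; Player 2 gets 12, best alternative 8. No profitable deviation — NE.
(B, L): Player 2 can switch to C (5 → 9). Not NE.
(B, C): Player 1 can switch to T (5 → 7). Not NE.
(B, R): Player 1 can switch to T (0 → 1). Not NE.

Pure NE: (M, R)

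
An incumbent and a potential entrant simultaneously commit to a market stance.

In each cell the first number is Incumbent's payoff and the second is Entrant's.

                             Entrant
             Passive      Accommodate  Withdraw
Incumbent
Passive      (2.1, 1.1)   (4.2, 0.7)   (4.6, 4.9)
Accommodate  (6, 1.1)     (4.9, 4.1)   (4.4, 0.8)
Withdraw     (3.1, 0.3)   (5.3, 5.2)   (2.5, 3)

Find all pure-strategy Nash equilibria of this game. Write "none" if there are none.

(Passive, Passive): Incumbent can switch to Accommodate (2.1 → 6). Not NE.
(Passive, Accommodate): Incumbent can switch to Accommodate (4.2 → 4.9). Not NE.
(Passive, Withdraw): Incumbent gets 4.6, best alternative 4.4; Entrant gets 4.9, best alternative 1.1. No profitable deviation — NE.
(Accommodate, Passive): Entrant can switch to Accommodate (1.1 → 4.1). Not NE.
(Accommodate, Accommodate): Incumbent can switch to Withdraw (4.9 → 5.3). Not NE.
(Accommodate, Withdraw): Incumbent can switch to Passive (4.4 → 4.6). Not NE.
(Withdraw, Passive): Incumbent can switch to Accommodate (3.1 → 6). Not NE.
(Withdraw, Accommodate): Incumbent gets 5.3, best alternative 4.9; Entrant gets 5.2, best alternative 3. No profitable deviation — NE.
(Withdraw, Withdraw): Incumbent can switch to Passive (2.5 → 4.6). Not NE.

(Passive, Withdraw) and (Withdraw, Accommodate)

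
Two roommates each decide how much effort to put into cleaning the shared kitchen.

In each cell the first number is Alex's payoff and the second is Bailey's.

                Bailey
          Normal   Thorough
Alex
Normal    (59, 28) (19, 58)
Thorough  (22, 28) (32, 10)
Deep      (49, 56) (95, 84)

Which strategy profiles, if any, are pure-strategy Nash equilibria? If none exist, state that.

The unique pure-strategy Nash equilibrium is (Deep, Thorough).

Alex against Normal: payoffs 59, 22, 49 → best response Normal.
Alex against Thorough: payoffs 19, 32, 95 → best response Deep.
Bailey against Normal: payoffs 28, 58 → best response Thorough.
Bailey against Thorough: payoffs 28, 10 → best response Normal.
Bailey against Deep: payoffs 56, 84 → best response Thorough.
Mutual best responses: (Deep, Thorough).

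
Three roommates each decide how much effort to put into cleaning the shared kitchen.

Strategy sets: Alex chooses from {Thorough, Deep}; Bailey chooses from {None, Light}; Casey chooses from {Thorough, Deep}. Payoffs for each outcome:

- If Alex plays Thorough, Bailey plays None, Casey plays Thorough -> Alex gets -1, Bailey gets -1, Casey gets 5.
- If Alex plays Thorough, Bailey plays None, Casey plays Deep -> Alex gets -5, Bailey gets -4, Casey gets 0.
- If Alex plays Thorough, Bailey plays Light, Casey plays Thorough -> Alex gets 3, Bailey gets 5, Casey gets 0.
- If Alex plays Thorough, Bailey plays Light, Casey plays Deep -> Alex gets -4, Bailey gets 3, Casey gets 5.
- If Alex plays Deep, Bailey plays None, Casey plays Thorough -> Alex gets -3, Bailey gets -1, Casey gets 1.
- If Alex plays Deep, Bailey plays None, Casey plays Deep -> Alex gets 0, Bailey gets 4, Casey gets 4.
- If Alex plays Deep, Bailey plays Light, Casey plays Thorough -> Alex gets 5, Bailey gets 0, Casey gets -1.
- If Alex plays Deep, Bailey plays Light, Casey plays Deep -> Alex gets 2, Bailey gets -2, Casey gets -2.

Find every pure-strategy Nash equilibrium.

(Thorough, None, Thorough): Bailey can switch to Light (-1 → 5). Not NE.
(Thorough, None, Deep): Alex can switch to Deep (-5 → 0). Not NE.
(Thorough, Light, Thorough): Alex can switch to Deep (3 → 5). Not NE.
(Thorough, Light, Deep): Alex can switch to Deep (-4 → 2). Not NE.
(Deep, None, Thorough): Alex can switch to Thorough (-3 → -1). Not NE.
(Deep, None, Deep): Alex gets 0, best alternative -5; Bailey gets 4, best alternative -2; Casey gets 4, best alternative 1. No profitable deviation — NE.
(Deep, Light, Thorough): Alex gets 5, best alternative 3; Bailey gets 0, best alternative -1; Casey gets -1, best alternative -2. No profitable deviation — NE.
(Deep, Light, Deep): Bailey can switch to None (-2 → 4). Not NE.

Pure-strategy Nash equilibria: (Deep, None, Deep) and (Deep, Light, Thorough)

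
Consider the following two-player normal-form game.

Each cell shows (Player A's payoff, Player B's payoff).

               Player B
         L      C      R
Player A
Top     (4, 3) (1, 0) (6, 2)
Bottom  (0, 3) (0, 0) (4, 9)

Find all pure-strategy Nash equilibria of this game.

Pure NE: (Top, L)

(Top, L): Player A gets 4, best alternative 0; Player B gets 3, best alternative 2. No profitable deviation — NE.
(Top, C): Player B can switch to L (0 → 3). Not NE.
(Top, R): Player B can switch to L (2 → 3). Not NE.
(Bottom, L): Player A can switch to Top (0 → 4). Not NE.
(Bottom, C): Player A can switch to Top (0 → 1). Not NE.
(Bottom, R): Player A can switch to Top (4 → 6). Not NE.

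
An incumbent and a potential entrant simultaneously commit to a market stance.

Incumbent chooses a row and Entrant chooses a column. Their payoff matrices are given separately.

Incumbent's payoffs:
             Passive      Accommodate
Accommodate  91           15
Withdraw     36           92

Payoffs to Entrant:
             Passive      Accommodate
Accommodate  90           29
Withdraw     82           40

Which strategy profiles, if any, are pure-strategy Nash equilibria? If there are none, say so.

(Accommodate, Passive)

(Accommodate, Passive): Incumbent gets 91, best alternative 36; Entrant gets 90, best alternative 29. No profitable deviation — NE.
(Accommodate, Accommodate): Incumbent can switch to Withdraw (15 → 92). Not NE.
(Withdraw, Passive): Incumbent can switch to Accommodate (36 → 91). Not NE.
(Withdraw, Accommodate): Entrant can switch to Passive (40 → 82). Not NE.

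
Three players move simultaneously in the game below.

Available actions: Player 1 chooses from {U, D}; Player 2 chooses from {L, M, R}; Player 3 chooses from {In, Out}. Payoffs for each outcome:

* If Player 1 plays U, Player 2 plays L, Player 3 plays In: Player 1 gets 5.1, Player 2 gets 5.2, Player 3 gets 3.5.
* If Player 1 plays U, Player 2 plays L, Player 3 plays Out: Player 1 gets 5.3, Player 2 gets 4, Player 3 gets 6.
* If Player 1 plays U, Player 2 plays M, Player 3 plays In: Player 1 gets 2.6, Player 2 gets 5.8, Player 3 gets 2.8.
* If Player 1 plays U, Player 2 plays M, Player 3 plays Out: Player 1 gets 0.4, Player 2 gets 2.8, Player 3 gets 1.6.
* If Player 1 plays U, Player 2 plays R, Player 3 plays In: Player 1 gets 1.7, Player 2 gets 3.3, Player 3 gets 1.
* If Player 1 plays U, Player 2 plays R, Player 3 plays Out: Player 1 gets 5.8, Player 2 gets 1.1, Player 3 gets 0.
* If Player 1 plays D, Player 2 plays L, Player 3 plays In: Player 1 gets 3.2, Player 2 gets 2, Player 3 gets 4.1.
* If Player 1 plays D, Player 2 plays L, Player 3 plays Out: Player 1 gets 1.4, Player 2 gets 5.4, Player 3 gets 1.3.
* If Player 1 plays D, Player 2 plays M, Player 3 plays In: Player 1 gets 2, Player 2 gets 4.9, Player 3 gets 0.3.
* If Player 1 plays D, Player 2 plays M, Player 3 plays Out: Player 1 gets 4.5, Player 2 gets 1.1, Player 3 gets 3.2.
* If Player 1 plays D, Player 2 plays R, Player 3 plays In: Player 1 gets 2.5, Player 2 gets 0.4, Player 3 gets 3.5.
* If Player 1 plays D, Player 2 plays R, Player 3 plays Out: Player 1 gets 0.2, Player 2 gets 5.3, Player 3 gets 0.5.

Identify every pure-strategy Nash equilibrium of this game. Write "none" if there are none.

Player 1 against (L, In): payoffs 5.1, 3.2 → best response U.
Player 1 against (L, Out): payoffs 5.3, 1.4 → best response U.
Player 1 against (M, In): payoffs 2.6, 2 → best response U.
Player 1 against (M, Out): payoffs 0.4, 4.5 → best response D.
Player 1 against (R, In): payoffs 1.7, 2.5 → best response D.
Player 1 against (R, Out): payoffs 5.8, 0.2 → best response U.
Player 2 against (U, In): payoffs 5.2, 5.8, 3.3 → best response M.
Player 2 against (U, Out): payoffs 4, 2.8, 1.1 → best response L.
Player 2 against (D, In): payoffs 2, 4.9, 0.4 → best response M.
Player 2 against (D, Out): payoffs 5.4, 1.1, 5.3 → best response L.
Player 3 against (U, L): payoffs 3.5, 6 → best response Out.
Player 3 against (U, M): payoffs 2.8, 1.6 → best response In.
Player 3 against (U, R): payoffs 1, 0 → best response In.
Player 3 against (D, L): payoffs 4.1, 1.3 → best response In.
Player 3 against (D, M): payoffs 0.3, 3.2 → best response Out.
Player 3 against (D, R): payoffs 3.5, 0.5 → best response In.
Mutual best responses: (U, L, Out); (U, M, In).

The pure Nash equilibria are (U, L, Out) and (U, M, In).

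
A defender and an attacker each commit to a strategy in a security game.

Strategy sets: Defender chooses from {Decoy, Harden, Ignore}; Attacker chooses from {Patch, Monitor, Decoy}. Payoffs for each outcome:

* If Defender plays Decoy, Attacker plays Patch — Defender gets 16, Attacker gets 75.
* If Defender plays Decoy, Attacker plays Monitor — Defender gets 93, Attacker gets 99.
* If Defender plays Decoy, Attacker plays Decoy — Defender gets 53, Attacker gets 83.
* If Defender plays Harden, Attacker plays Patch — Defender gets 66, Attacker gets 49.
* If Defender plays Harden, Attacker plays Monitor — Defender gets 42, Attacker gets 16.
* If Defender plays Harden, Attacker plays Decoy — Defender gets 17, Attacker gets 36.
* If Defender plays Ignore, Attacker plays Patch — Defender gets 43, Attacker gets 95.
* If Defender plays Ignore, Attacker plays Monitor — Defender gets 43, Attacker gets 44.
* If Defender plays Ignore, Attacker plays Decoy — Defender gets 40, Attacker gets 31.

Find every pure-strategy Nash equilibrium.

(Decoy, Monitor); (Harden, Patch)

Defender against Patch: payoffs 16, 66, 43 → best response Harden.
Defender against Monitor: payoffs 93, 42, 43 → best response Decoy.
Defender against Decoy: payoffs 53, 17, 40 → best response Decoy.
Attacker against Decoy: payoffs 75, 99, 83 → best response Monitor.
Attacker against Harden: payoffs 49, 16, 36 → best response Patch.
Attacker against Ignore: payoffs 95, 44, 31 → best response Patch.
Mutual best responses: (Decoy, Monitor); (Harden, Patch).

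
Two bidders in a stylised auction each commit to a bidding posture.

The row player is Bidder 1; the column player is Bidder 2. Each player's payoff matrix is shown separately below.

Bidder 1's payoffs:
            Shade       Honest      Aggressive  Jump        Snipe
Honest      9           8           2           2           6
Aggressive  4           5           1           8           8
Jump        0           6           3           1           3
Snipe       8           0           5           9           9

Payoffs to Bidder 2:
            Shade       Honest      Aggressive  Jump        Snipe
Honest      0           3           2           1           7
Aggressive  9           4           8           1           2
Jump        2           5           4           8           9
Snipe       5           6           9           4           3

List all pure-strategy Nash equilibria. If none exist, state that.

(Honest, Shade): Bidder 2 can switch to Honest (0 → 3). Not NE.
(Honest, Honest): Bidder 2 can switch to Snipe (3 → 7). Not NE.
(Honest, Aggressive): Bidder 1 can switch to Jump (2 → 3). Not NE.
(Honest, Jump): Bidder 1 can switch to Aggressive (2 → 8). Not NE.
(Honest, Snipe): Bidder 1 can switch to Aggressive (6 → 8). Not NE.
(Aggressive, Shade): Bidder 1 can switch to Honest (4 → 9). Not NE.
(Snipe, Aggressive): Bidder 1 gets 5, best alternative 3; Bidder 2 gets 9, best alternative 6. No profitable deviation — NE.
(The remaining 13 profiles each have a profitable deviation by the same check.)

The unique pure-strategy Nash equilibrium is (Snipe, Aggressive).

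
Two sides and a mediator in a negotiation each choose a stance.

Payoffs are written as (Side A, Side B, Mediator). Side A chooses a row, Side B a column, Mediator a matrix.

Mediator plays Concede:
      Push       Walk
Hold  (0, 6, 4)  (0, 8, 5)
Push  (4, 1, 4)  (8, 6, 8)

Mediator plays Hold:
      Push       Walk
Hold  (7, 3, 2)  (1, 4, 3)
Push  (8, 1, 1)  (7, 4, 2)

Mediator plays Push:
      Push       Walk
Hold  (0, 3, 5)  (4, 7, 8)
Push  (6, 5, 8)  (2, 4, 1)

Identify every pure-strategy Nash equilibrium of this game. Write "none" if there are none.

(Hold, Walk, Push), (Push, Push, Push), (Push, Walk, Concede)

(Hold, Push, Concede): Side A can switch to Push (0 → 4). Not NE.
(Hold, Push, Hold): Side A can switch to Push (7 → 8). Not NE.
(Hold, Push, Push): Side A can switch to Push (0 → 6). Not NE.
(Hold, Walk, Concede): Side A can switch to Push (0 → 8). Not NE.
(Hold, Walk, Hold): Side A can switch to Push (1 → 7). Not NE.
(Hold, Walk, Push): Side A gets 4, best alternative 2; Side B gets 7, best alternative 3; Mediator gets 8, best alternative 5. No profitable deviation — NE.
(Push, Push, Concede): Side B can switch to Walk (1 → 6). Not NE.
(Push, Push, Hold): Side B can switch to Walk (1 → 4). Not NE.
(Push, Push, Push): Side A gets 6, best alternative 0; Side B gets 5, best alternative 4; Mediator gets 8, best alternative 4. No profitable deviation — NE.
(Push, Walk, Concede): Side A gets 8, best alternative 0; Side B gets 6, best alternative 1; Mediator gets 8, best alternative 2. No profitable deviation — NE.
(Push, Walk, Hold): Mediator can switch to Concede (2 → 8). Not NE.
(Push, Walk, Push): Side A can switch to Hold (2 → 4). Not NE.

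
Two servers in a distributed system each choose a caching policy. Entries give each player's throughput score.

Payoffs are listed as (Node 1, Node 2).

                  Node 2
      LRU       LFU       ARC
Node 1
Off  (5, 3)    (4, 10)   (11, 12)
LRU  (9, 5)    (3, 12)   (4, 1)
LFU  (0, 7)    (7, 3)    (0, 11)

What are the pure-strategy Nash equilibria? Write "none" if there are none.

(Off, ARC)

Node 1 against LRU: payoffs 5, 9, 0 → best response LRU.
Node 1 against LFU: payoffs 4, 3, 7 → best response LFU.
Node 1 against ARC: payoffs 11, 4, 0 → best response Off.
Node 2 against Off: payoffs 3, 10, 12 → best response ARC.
Node 2 against LRU: payoffs 5, 12, 1 → best response LFU.
Node 2 against LFU: payoffs 7, 3, 11 → best response ARC.
Mutual best responses: (Off, ARC).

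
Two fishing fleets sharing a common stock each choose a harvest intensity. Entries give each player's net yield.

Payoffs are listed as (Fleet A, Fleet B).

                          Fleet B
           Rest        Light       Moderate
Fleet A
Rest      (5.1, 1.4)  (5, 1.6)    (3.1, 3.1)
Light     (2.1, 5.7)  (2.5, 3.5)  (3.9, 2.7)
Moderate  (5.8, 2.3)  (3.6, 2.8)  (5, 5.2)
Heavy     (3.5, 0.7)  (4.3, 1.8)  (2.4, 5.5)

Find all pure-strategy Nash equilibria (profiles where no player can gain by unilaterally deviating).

(Rest, Rest): Fleet A can switch to Moderate (5.1 → 5.8). Not NE.
(Rest, Light): Fleet B can switch to Moderate (1.6 → 3.1). Not NE.
(Rest, Moderate): Fleet A can switch to Light (3.1 → 3.9). Not NE.
(Light, Rest): Fleet A can switch to Rest (2.1 → 5.1). Not NE.
(Light, Light): Fleet A can switch to Rest (2.5 → 5). Not NE.
(Light, Moderate): Fleet A can switch to Moderate (3.9 → 5). Not NE.
(Moderate, Moderate): Fleet A gets 5, best alternative 3.9; Fleet B gets 5.2, best alternative 2.8. No profitable deviation — NE.
(The remaining 5 profiles each have a profitable deviation by the same check.)

Pure NE: (Moderate, Moderate)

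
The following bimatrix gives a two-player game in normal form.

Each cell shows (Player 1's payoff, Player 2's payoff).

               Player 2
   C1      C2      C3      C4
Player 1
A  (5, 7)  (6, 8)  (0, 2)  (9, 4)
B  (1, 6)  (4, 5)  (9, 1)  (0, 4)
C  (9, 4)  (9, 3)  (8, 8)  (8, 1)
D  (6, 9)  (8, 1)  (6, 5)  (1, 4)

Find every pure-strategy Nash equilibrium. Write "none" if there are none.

Check each profile: it is a Nash equilibrium iff no player can strictly gain by switching unilaterally.
(A, C1): Player 1 can switch to C (5 → 9). Not NE.
(A, C2): Player 1 can switch to C (6 → 9). Not NE.
(A, C3): Player 1 can switch to B (0 → 9). Not NE.
(A, C4): Player 2 can switch to C1 (4 → 7). Not NE.
(B, C1): Player 1 can switch to A (1 → 5). Not NE.
(B, C2): Player 1 can switch to A (4 → 6). Not NE.
(The remaining 10 profiles each have a profitable deviation by the same check.)

No pure-strategy Nash equilibrium.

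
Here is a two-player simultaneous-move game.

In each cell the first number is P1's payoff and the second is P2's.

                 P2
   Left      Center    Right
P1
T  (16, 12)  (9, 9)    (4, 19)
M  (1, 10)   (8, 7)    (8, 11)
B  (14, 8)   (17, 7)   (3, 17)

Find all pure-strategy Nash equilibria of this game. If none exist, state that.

(M, Right)

P1 against Left: payoffs 16, 1, 14 → best response T.
P1 against Center: payoffs 9, 8, 17 → best response B.
P1 against Right: payoffs 4, 8, 3 → best response M.
P2 against T: payoffs 12, 9, 19 → best response Right.
P2 against M: payoffs 10, 7, 11 → best response Right.
P2 against B: payoffs 8, 7, 17 → best response Right.
Mutual best responses: (M, Right).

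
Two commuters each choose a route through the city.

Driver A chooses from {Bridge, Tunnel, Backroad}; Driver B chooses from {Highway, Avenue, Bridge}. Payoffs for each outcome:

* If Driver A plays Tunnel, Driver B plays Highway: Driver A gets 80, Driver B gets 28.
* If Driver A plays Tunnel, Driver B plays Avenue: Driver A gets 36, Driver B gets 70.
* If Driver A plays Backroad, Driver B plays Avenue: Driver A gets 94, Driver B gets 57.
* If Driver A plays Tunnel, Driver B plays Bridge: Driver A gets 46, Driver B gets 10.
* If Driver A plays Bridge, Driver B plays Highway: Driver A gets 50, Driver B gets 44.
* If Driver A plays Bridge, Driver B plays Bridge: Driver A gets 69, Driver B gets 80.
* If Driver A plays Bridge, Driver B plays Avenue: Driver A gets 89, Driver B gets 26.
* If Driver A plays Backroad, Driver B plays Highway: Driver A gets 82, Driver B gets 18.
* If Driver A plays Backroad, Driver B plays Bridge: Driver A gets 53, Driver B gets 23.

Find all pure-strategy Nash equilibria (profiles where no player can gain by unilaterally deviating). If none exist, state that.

The pure Nash equilibria are (Bridge, Bridge); (Backroad, Avenue).

Driver A against Highway: payoffs 50, 80, 82 → best response Backroad.
Driver A against Avenue: payoffs 89, 36, 94 → best response Backroad.
Driver A against Bridge: payoffs 69, 46, 53 → best response Bridge.
Driver B against Bridge: payoffs 44, 26, 80 → best response Bridge.
Driver B against Tunnel: payoffs 28, 70, 10 → best response Avenue.
Driver B against Backroad: payoffs 18, 57, 23 → best response Avenue.
Mutual best responses: (Bridge, Bridge); (Backroad, Avenue).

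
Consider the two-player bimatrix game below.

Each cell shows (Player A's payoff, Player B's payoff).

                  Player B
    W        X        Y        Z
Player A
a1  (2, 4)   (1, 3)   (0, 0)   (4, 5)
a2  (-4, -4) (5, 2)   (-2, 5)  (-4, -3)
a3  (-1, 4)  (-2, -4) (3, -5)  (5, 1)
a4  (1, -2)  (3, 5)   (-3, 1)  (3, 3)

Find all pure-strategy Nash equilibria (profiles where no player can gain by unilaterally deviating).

No pure-strategy Nash equilibrium.

Player A against W: payoffs 2, -4, -1, 1 → best response a1.
Player A against X: payoffs 1, 5, -2, 3 → best response a2.
Player A against Y: payoffs 0, -2, 3, -3 → best response a3.
Player A against Z: payoffs 4, -4, 5, 3 → best response a3.
Player B against a1: payoffs 4, 3, 0, 5 → best response Z.
Player B against a2: payoffs -4, 2, 5, -3 → best response Y.
Player B against a3: payoffs 4, -4, -5, 1 → best response W.
Player B against a4: payoffs -2, 5, 1, 3 → best response X.
No profile is a mutual best response for all players.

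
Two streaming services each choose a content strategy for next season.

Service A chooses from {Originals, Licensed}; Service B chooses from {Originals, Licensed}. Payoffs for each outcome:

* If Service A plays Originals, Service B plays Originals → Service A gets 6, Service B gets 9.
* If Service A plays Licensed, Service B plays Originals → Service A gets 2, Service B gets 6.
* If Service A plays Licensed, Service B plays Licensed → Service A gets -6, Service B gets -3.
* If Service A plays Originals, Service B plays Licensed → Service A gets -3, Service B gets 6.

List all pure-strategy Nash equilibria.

The unique pure-strategy Nash equilibrium is (Originals, Originals).

For each player, find the best response to each opponent profile; mutual best responses are the pure NE.
Service A against Originals: payoffs 6, 2 → best response Originals.
Service A against Licensed: payoffs -3, -6 → best response Originals.
Service B against Originals: payoffs 9, 6 → best response Originals.
Service B against Licensed: payoffs 6, -3 → best response Originals.
Mutual best responses: (Originals, Originals).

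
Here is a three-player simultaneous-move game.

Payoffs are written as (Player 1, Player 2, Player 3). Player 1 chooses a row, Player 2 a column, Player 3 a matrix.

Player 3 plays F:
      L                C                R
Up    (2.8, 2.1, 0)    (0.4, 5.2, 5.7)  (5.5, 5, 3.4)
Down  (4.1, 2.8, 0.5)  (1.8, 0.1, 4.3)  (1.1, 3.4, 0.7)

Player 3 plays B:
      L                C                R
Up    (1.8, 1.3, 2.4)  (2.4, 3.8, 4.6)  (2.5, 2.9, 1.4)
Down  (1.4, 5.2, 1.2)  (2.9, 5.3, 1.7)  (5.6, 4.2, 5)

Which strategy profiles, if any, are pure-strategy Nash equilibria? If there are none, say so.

For each strategy profile, look for a profitable unilateral deviation.
(Up, L, F): Player 1 can switch to Down (2.8 → 4.1). Not NE.
(Up, L, B): Player 2 can switch to C (1.3 → 3.8). Not NE.
(Up, C, F): Player 1 can switch to Down (0.4 → 1.8). Not NE.
(Up, C, B): Player 1 can switch to Down (2.4 → 2.9). Not NE.
(Up, R, F): Player 2 can switch to C (5 → 5.2). Not NE.
(Up, R, B): Player 1 can switch to Down (2.5 → 5.6). Not NE.
(The remaining 6 profiles each have a profitable deviation by the same check.)

This game has no pure Nash equilibrium.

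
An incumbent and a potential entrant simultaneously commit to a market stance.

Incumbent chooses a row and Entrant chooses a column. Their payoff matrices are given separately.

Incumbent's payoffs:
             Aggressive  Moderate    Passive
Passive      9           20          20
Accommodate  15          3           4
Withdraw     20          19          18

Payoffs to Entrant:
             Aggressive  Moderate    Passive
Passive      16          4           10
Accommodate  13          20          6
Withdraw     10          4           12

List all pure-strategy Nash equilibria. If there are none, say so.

Mark each player's best response to every combination of opponents' strategies; a profile where every player is best-responding is a pure Nash equilibrium.
Incumbent against Aggressive: payoffs 9, 15, 20 → best response Withdraw.
Incumbent against Moderate: payoffs 20, 3, 19 → best response Passive.
Incumbent against Passive: payoffs 20, 4, 18 → best response Passive.
Entrant against Passive: payoffs 16, 4, 10 → best response Aggressive.
Entrant against Accommodate: payoffs 13, 20, 6 → best response Moderate.
Entrant against Withdraw: payoffs 10, 4, 12 → best response Passive.
No profile is a mutual best response for all players.

none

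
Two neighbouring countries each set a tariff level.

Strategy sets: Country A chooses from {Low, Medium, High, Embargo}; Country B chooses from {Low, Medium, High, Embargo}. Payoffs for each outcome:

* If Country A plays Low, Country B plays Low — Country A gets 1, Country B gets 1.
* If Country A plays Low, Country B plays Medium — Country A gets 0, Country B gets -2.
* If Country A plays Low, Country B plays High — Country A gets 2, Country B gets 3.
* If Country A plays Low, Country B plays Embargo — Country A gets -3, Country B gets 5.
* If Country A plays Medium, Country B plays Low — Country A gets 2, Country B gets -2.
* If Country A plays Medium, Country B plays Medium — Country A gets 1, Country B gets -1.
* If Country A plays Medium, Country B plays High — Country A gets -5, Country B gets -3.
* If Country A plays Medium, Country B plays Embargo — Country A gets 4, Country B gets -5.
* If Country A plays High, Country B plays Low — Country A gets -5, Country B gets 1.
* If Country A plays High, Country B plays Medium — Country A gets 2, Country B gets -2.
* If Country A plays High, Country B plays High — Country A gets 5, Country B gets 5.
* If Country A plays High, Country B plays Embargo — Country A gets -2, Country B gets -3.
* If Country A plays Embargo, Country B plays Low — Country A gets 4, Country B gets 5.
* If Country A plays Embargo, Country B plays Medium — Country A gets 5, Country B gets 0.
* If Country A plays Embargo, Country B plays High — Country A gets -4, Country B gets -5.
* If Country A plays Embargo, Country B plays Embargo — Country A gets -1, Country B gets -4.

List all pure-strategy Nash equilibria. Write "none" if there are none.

Country A against Low: payoffs 1, 2, -5, 4 → best response Embargo.
Country A against Medium: payoffs 0, 1, 2, 5 → best response Embargo.
Country A against High: payoffs 2, -5, 5, -4 → best response High.
Country A against Embargo: payoffs -3, 4, -2, -1 → best response Medium.
Country B against Low: payoffs 1, -2, 3, 5 → best response Embargo.
Country B against Medium: payoffs -2, -1, -3, -5 → best response Medium.
Country B against High: payoffs 1, -2, 5, -3 → best response High.
Country B against Embargo: payoffs 5, 0, -5, -4 → best response Low.
Mutual best responses: (High, High); (Embargo, Low).

The pure Nash equilibria are (High, High); (Embargo, Low).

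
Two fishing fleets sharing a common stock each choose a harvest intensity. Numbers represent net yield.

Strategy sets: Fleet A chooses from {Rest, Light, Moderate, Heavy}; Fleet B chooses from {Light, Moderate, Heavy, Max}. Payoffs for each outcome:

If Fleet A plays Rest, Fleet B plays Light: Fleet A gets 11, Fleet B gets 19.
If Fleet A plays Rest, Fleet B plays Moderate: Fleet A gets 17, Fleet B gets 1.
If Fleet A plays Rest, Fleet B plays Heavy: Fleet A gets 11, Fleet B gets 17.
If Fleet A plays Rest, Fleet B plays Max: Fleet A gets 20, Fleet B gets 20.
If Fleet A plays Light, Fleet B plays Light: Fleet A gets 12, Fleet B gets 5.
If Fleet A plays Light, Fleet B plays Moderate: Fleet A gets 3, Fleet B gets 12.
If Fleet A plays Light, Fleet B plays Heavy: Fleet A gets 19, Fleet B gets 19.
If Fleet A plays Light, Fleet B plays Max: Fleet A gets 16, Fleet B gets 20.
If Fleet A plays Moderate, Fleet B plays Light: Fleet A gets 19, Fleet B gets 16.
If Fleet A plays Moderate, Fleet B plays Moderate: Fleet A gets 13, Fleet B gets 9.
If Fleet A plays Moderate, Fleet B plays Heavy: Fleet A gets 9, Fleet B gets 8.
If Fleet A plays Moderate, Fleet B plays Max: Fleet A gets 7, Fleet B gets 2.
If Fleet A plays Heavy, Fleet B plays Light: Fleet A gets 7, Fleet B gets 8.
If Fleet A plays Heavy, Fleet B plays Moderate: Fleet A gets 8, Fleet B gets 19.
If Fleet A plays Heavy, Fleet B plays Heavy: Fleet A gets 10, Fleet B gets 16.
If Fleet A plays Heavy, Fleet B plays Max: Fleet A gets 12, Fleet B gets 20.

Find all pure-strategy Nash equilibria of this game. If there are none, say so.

(Rest, Light): Fleet A can switch to Light (11 → 12). Not NE.
(Rest, Moderate): Fleet B can switch to Light (1 → 19). Not NE.
(Rest, Heavy): Fleet A can switch to Light (11 → 19). Not NE.
(Rest, Max): Fleet A gets 20, best alternative 16; Fleet B gets 20, best alternative 19. No profitable deviation — NE.
(Light, Light): Fleet A can switch to Moderate (12 → 19). Not NE.
(Light, Moderate): Fleet A can switch to Rest (3 → 17). Not NE.
(Light, Heavy): Fleet B can switch to Max (19 → 20). Not NE.
(Light, Max): Fleet A can switch to Rest (16 → 20). Not NE.
(Moderate, Light): Fleet A gets 19, best alternative 12; Fleet B gets 16, best alternative 9. No profitable deviation — NE.
(Moderate, Moderate): Fleet A can switch to Rest (13 → 17). Not NE.
(The remaining 6 profiles each have a profitable deviation by the same check.)

The pure Nash equilibria are (Rest, Max) and (Moderate, Light).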